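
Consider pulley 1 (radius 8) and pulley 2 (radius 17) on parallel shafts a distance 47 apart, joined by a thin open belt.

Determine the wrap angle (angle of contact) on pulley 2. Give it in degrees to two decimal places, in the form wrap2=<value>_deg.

wrap2=202.08_deg

open belt: β = asin((r2−r1)/C) = asin(9/47) = 11.0397°
wrap1 = π − 2β = 157.9206°
wrap2 = π + 2β = 202.0794°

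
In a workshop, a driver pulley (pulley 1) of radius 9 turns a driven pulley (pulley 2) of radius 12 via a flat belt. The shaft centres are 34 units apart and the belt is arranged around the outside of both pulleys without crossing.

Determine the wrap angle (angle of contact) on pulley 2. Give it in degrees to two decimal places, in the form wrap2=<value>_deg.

wrap2=190.12_deg

open belt: β = asin((r2−r1)/C) = asin(3/34) = 5.0621°
wrap1 = π − 2β = 169.8758°
wrap2 = π + 2β = 190.1242°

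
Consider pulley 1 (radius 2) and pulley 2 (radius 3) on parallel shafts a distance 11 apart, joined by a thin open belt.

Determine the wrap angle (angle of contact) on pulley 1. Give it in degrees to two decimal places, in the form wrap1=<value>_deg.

open belt: β = asin((r2−r1)/C) = asin(1/11) = 5.2159°
wrap1 = π − 2β = 169.5682°
wrap2 = π + 2β = 190.4318°

wrap1=169.57_deg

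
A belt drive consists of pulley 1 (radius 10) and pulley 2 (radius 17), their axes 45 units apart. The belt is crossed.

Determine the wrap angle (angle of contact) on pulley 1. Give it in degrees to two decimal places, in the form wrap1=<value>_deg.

wrap1=253.74_deg

crossed belt: β = asin((r1+r2)/C) = asin(27/45) = 36.8699°
wrap1 = wrap2 = π + 2β = 253.7398°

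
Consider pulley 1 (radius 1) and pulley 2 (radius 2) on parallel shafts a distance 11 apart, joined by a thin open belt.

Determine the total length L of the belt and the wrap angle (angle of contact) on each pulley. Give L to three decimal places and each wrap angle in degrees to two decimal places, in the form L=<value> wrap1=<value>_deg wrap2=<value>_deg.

L=31.516 wrap1=169.57_deg wrap2=190.43_deg

open belt: β = asin((r2−r1)/C) = asin(1/11) = 5.2159°
wrap1 = π − 2β = 169.5682°
wrap2 = π + 2β = 190.4318°
tangent length = C·cosβ = 10.9545
L = r1·wrap1 + r2·wrap2 + 2·C·cosβ = 1·2.9595 + 2·3.3237 + 2·10.9545 = 31.5157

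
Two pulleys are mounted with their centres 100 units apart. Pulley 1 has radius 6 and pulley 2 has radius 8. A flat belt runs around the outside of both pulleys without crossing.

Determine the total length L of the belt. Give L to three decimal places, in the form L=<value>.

L=244.022

open belt: β = asin((r2−r1)/C) = asin(2/100) = 1.1460°
wrap1 = π − 2β = 177.7080°
wrap2 = π + 2β = 182.2920°
tangent length = C·cosβ = 99.9800
L = r1·wrap1 + r2·wrap2 + 2·C·cosβ = 6·3.1016 + 8·3.1816 + 2·99.9800 = 244.0223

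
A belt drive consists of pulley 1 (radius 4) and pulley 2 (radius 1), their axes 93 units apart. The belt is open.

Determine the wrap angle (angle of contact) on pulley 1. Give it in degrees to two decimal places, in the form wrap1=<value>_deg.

open belt: β = asin((r2−r1)/C) = asin(-3/93) = -1.8486°
wrap1 = π − 2β = 183.6971°
wrap2 = π + 2β = 176.3029°

wrap1=183.70_deg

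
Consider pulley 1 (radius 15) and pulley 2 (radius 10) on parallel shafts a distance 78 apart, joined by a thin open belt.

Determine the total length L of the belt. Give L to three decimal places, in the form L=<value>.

open belt: β = asin((r2−r1)/C) = asin(-5/78) = -3.6753°
wrap1 = π − 2β = 187.3507°
wrap2 = π + 2β = 172.6493°
tangent length = C·cosβ = 77.8396
L = r1·wrap1 + r2·wrap2 + 2·C·cosβ = 15·3.2699 + 10·3.0133 + 2·77.8396 = 234.8604

L=234.860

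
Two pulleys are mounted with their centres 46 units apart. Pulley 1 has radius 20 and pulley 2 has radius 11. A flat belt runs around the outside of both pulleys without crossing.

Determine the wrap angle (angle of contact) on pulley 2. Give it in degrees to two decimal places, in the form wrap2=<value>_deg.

open belt: β = asin((r2−r1)/C) = asin(-9/46) = -11.2828°
wrap1 = π − 2β = 202.5656°
wrap2 = π + 2β = 157.4344°

wrap2=157.43_deg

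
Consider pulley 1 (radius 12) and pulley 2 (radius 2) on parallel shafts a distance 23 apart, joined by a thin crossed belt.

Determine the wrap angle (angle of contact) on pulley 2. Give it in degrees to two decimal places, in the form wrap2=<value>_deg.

crossed belt: β = asin((r1+r2)/C) = asin(14/23) = 37.4952°
wrap1 = wrap2 = π + 2β = 254.9905°

wrap2=254.99_deg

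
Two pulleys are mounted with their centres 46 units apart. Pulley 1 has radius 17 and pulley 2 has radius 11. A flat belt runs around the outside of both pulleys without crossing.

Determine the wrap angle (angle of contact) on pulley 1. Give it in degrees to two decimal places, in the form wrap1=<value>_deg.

wrap1=194.99_deg

open belt: β = asin((r2−r1)/C) = asin(-6/46) = -7.4947°
wrap1 = π − 2β = 194.9894°
wrap2 = π + 2β = 165.0106°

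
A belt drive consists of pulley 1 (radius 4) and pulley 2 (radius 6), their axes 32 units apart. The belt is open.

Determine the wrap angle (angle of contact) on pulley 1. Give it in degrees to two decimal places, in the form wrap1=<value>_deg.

open belt: β = asin((r2−r1)/C) = asin(2/32) = 3.5833°
wrap1 = π − 2β = 172.8334°
wrap2 = π + 2β = 187.1666°

wrap1=172.83_deg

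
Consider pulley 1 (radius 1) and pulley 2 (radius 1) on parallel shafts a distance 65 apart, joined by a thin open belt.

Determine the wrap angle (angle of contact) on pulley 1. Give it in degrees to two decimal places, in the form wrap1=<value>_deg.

wrap1=180.00_deg

open belt: β = asin((r2−r1)/C) = asin(0/65) = 0.0000°
wrap1 = π − 2β = 180.0000°
wrap2 = π + 2β = 180.0000°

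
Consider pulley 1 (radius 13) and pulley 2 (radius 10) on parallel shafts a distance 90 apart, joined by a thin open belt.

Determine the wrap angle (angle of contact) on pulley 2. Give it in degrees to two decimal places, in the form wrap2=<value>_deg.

open belt: β = asin((r2−r1)/C) = asin(-3/90) = -1.9102°
wrap1 = π − 2β = 183.8204°
wrap2 = π + 2β = 176.1796°

wrap2=176.18_deg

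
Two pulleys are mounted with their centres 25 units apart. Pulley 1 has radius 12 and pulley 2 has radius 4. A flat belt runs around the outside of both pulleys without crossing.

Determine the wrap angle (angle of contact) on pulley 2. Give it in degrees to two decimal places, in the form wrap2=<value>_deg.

open belt: β = asin((r2−r1)/C) = asin(-8/25) = -18.6629°
wrap1 = π − 2β = 217.3258°
wrap2 = π + 2β = 142.6742°

wrap2=142.67_deg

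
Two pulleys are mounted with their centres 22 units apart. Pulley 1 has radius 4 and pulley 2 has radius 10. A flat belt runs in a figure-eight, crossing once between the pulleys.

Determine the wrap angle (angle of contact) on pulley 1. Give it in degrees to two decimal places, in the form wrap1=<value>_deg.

crossed belt: β = asin((r1+r2)/C) = asin(14/22) = 39.5212°
wrap1 = wrap2 = π + 2β = 259.0424°

wrap1=259.04_deg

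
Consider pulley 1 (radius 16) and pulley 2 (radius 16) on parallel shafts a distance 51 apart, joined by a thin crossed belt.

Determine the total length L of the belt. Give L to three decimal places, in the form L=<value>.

crossed belt: β = asin((r1+r2)/C) = asin(32/51) = 38.8623°
wrap1 = wrap2 = π + 2β = 257.7246°
tangent length = C·cosβ = 39.7115
L = (r1+r2)·wrap + 2·C·cosβ = 32·4.4981 + 2·39.7115 = 223.3635

L=223.364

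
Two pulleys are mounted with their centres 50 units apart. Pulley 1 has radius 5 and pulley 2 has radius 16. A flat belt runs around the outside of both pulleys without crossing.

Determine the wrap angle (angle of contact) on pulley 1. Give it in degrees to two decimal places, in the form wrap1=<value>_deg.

wrap1=154.58_deg

open belt: β = asin((r2−r1)/C) = asin(11/50) = 12.7090°
wrap1 = π − 2β = 154.5819°
wrap2 = π + 2β = 205.4181°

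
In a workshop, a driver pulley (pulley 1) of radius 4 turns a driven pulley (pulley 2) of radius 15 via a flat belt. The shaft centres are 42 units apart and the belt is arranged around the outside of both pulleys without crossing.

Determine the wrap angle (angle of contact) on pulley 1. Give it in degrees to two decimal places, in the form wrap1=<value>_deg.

wrap1=149.63_deg

open belt: β = asin((r2−r1)/C) = asin(11/42) = 15.1831°
wrap1 = π − 2β = 149.6338°
wrap2 = π + 2β = 210.3662°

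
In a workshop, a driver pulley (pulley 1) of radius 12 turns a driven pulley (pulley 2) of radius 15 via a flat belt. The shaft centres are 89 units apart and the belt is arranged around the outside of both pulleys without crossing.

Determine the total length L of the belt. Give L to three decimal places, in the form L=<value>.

L=262.924

open belt: β = asin((r2−r1)/C) = asin(3/89) = 1.9317°
wrap1 = π − 2β = 176.1366°
wrap2 = π + 2β = 183.8634°
tangent length = C·cosβ = 88.9494
L = r1·wrap1 + r2·wrap2 + 2·C·cosβ = 12·3.0742 + 15·3.2090 + 2·88.9494 = 262.9241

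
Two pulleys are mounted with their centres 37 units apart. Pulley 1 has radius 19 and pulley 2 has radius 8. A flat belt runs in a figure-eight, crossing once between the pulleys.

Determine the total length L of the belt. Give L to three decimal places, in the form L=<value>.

crossed belt: β = asin((r1+r2)/C) = asin(27/37) = 46.8637°
wrap1 = wrap2 = π + 2β = 273.7275°
tangent length = C·cosβ = 25.2982
L = (r1+r2)·wrap + 2·C·cosβ = 27·4.7774 + 2·25.2982 = 179.5875

L=179.587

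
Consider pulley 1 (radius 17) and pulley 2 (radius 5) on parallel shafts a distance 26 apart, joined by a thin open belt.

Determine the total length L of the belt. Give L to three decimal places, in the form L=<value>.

L=126.759

open belt: β = asin((r2−r1)/C) = asin(-12/26) = -27.4864°
wrap1 = π − 2β = 234.9729°
wrap2 = π + 2β = 125.0271°
tangent length = C·cosβ = 23.0651
L = r1·wrap1 + r2·wrap2 + 2·C·cosβ = 17·4.1010 + 5·2.1821 + 2·23.0651 = 126.7588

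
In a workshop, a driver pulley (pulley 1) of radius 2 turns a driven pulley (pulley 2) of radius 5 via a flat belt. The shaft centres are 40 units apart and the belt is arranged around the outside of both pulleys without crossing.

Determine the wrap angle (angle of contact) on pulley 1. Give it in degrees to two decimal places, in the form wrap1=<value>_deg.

wrap1=171.40_deg

open belt: β = asin((r2−r1)/C) = asin(3/40) = 4.3012°
wrap1 = π − 2β = 171.3976°
wrap2 = π + 2β = 188.6024°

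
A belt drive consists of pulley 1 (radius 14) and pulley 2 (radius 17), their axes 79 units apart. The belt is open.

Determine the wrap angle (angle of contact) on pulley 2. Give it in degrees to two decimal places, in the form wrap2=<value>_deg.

open belt: β = asin((r2−r1)/C) = asin(3/79) = 2.1763°
wrap1 = π − 2β = 175.6474°
wrap2 = π + 2β = 184.3526°

wrap2=184.35_deg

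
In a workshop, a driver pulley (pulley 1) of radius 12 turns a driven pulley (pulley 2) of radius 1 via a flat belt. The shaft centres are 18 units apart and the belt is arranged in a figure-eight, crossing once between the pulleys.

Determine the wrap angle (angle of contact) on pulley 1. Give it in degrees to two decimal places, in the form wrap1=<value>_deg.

crossed belt: β = asin((r1+r2)/C) = asin(13/18) = 46.2383°
wrap1 = wrap2 = π + 2β = 272.4765°

wrap1=272.48_deg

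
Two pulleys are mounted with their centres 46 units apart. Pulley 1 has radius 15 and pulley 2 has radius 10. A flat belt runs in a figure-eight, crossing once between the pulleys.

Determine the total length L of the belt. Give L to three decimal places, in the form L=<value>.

crossed belt: β = asin((r1+r2)/C) = asin(25/46) = 32.9207°
wrap1 = wrap2 = π + 2β = 245.8415°
tangent length = C·cosβ = 38.6135
L = (r1+r2)·wrap + 2·C·cosβ = 25·4.2907 + 2·38.6135 = 184.4955

L=184.496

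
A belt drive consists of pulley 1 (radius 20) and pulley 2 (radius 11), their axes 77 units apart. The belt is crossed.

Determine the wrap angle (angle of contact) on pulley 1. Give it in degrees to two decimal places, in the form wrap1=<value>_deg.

crossed belt: β = asin((r1+r2)/C) = asin(31/77) = 23.7407°
wrap1 = wrap2 = π + 2β = 227.4813°

wrap1=227.48_deg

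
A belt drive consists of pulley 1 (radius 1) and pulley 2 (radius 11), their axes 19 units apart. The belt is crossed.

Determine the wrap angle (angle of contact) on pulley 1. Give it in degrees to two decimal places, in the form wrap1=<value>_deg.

crossed belt: β = asin((r1+r2)/C) = asin(12/19) = 39.1667°
wrap1 = wrap2 = π + 2β = 258.3334°

wrap1=258.33_deg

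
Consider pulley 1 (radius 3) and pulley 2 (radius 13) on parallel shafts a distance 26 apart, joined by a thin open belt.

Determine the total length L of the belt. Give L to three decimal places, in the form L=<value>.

L=106.161

open belt: β = asin((r2−r1)/C) = asin(10/26) = 22.6199°
wrap1 = π − 2β = 134.7603°
wrap2 = π + 2β = 225.2397°
tangent length = C·cosβ = 24.0000
L = r1·wrap1 + r2·wrap2 + 2·C·cosβ = 3·2.3520 + 13·3.9312 + 2·24.0000 = 106.1613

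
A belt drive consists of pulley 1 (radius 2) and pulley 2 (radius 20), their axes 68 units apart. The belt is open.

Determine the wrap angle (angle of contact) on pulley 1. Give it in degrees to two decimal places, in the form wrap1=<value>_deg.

open belt: β = asin((r2−r1)/C) = asin(18/68) = 15.3495°
wrap1 = π − 2β = 149.3010°
wrap2 = π + 2β = 210.6990°

wrap1=149.30_deg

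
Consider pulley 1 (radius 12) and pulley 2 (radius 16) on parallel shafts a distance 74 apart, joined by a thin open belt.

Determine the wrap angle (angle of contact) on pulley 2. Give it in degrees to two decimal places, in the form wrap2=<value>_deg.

wrap2=186.20_deg

open belt: β = asin((r2−r1)/C) = asin(4/74) = 3.0986°
wrap1 = π − 2β = 173.8028°
wrap2 = π + 2β = 186.1972°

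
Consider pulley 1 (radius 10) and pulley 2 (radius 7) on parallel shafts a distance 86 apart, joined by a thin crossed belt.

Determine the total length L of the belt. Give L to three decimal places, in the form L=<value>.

crossed belt: β = asin((r1+r2)/C) = asin(17/86) = 11.4010°
wrap1 = wrap2 = π + 2β = 202.8020°
tangent length = C·cosβ = 84.3030
L = (r1+r2)·wrap + 2·C·cosβ = 17·3.5396 + 2·84.3030 = 228.7786

L=228.779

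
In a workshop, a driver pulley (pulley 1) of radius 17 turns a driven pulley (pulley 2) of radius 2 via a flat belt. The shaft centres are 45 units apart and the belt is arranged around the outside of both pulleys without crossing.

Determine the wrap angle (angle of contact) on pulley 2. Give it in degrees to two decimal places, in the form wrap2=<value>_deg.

wrap2=141.06_deg

open belt: β = asin((r2−r1)/C) = asin(-15/45) = -19.4712°
wrap1 = π − 2β = 218.9424°
wrap2 = π + 2β = 141.0576°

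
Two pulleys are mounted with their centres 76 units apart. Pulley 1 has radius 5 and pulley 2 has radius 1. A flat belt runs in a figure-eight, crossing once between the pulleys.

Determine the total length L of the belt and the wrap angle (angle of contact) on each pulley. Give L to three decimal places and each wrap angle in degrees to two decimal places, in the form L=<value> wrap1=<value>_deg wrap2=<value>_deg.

crossed belt: β = asin((r1+r2)/C) = asin(6/76) = 4.5281°
wrap1 = wrap2 = π + 2β = 189.0561°
tangent length = C·cosβ = 75.7628
L = (r1+r2)·wrap + 2·C·cosβ = 6·3.2997 + 2·75.7628 = 171.3235

L=171.323 wrap1=189.06_deg wrap2=189.06_deg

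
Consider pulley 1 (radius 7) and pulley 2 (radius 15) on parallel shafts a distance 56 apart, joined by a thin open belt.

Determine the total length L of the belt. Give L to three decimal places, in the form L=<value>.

L=182.260

open belt: β = asin((r2−r1)/C) = asin(8/56) = 8.2132°
wrap1 = π − 2β = 163.5736°
wrap2 = π + 2β = 196.4264°
tangent length = C·cosβ = 55.4256
L = r1·wrap1 + r2·wrap2 + 2·C·cosβ = 7·2.8549 + 15·3.4283 + 2·55.4256 = 182.2599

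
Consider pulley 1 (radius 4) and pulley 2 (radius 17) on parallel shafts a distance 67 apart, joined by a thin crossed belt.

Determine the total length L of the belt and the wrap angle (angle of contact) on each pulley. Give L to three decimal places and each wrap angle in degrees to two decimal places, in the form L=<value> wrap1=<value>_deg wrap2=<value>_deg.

crossed belt: β = asin((r1+r2)/C) = asin(21/67) = 18.2662°
wrap1 = wrap2 = π + 2β = 216.5325°
tangent length = C·cosβ = 63.6239
L = (r1+r2)·wrap + 2·C·cosβ = 21·3.7792 + 2·63.6239 = 206.6111

L=206.611 wrap1=216.53_deg wrap2=216.53_deg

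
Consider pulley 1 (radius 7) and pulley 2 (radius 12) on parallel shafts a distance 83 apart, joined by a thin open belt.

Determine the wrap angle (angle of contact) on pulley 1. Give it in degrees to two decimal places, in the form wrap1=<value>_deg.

wrap1=173.09_deg

open belt: β = asin((r2−r1)/C) = asin(5/83) = 3.4536°
wrap1 = π − 2β = 173.0927°
wrap2 = π + 2β = 186.9073°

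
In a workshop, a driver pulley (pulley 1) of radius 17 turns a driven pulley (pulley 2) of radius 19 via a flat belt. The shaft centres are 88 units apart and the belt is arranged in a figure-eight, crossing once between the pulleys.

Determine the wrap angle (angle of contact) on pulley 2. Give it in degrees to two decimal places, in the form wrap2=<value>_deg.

wrap2=228.30_deg

crossed belt: β = asin((r1+r2)/C) = asin(36/88) = 24.1477°
wrap1 = wrap2 = π + 2β = 228.2955°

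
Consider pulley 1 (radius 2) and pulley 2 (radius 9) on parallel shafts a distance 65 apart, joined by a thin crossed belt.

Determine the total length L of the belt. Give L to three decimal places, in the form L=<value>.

L=166.424

crossed belt: β = asin((r1+r2)/C) = asin(11/65) = 9.7431°
wrap1 = wrap2 = π + 2β = 199.4862°
tangent length = C·cosβ = 64.0625
L = (r1+r2)·wrap + 2·C·cosβ = 11·3.4817 + 2·64.0625 = 166.4235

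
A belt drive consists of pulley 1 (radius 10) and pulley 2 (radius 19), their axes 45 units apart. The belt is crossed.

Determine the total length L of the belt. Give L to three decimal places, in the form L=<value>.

crossed belt: β = asin((r1+r2)/C) = asin(29/45) = 40.1240°
wrap1 = wrap2 = π + 2β = 260.2481°
tangent length = C·cosβ = 34.4093
L = (r1+r2)·wrap + 2·C·cosβ = 29·4.5422 + 2·34.4093 = 200.5420

L=200.542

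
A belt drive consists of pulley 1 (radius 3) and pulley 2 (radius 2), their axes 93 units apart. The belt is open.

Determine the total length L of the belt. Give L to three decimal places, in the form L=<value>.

open belt: β = asin((r2−r1)/C) = asin(-1/93) = -0.6161°
wrap1 = π − 2β = 181.2322°
wrap2 = π + 2β = 178.7678°
tangent length = C·cosβ = 92.9946
L = r1·wrap1 + r2·wrap2 + 2·C·cosβ = 3·3.1631 + 2·3.1201 + 2·92.9946 = 201.7187

L=201.719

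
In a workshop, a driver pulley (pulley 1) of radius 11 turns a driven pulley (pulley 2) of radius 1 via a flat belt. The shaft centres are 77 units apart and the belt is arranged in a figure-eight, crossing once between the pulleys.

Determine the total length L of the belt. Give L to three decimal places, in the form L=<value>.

crossed belt: β = asin((r1+r2)/C) = asin(12/77) = 8.9658°
wrap1 = wrap2 = π + 2β = 197.9315°
tangent length = C·cosβ = 76.0592
L = (r1+r2)·wrap + 2·C·cosβ = 12·3.4546 + 2·76.0592 = 193.5731

L=193.573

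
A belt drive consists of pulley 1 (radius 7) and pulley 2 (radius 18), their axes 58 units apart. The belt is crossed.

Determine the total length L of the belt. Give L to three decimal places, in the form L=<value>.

L=205.493

crossed belt: β = asin((r1+r2)/C) = asin(25/58) = 25.5332°
wrap1 = wrap2 = π + 2β = 231.0665°
tangent length = C·cosβ = 52.3355
L = (r1+r2)·wrap + 2·C·cosβ = 25·4.0329 + 2·52.3355 = 205.4927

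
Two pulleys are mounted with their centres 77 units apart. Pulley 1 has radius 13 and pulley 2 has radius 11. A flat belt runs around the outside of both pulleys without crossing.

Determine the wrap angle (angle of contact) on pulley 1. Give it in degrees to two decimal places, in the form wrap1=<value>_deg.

open belt: β = asin((r2−r1)/C) = asin(-2/77) = -1.4884°
wrap1 = π − 2β = 182.9767°
wrap2 = π + 2β = 177.0233°

wrap1=182.98_deg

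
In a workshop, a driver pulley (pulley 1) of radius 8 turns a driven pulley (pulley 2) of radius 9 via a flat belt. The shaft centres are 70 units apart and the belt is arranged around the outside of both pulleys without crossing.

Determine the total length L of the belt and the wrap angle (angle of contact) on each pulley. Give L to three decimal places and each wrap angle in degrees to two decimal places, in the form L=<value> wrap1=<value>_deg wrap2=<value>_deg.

L=193.421 wrap1=178.36_deg wrap2=181.64_deg

open belt: β = asin((r2−r1)/C) = asin(1/70) = 0.8185°
wrap1 = π − 2β = 178.3629°
wrap2 = π + 2β = 181.6371°
tangent length = C·cosβ = 69.9929
L = r1·wrap1 + r2·wrap2 + 2·C·cosβ = 8·3.1130 + 9·3.1702 + 2·69.9929 = 193.4214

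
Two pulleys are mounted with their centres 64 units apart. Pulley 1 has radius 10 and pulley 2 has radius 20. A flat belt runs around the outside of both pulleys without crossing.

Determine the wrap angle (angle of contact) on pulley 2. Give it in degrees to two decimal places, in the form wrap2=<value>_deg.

open belt: β = asin((r2−r1)/C) = asin(10/64) = 8.9893°
wrap1 = π − 2β = 162.0214°
wrap2 = π + 2β = 197.9786°

wrap2=197.98_deg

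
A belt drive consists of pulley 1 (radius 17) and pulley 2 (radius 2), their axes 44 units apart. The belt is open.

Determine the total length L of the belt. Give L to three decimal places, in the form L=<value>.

open belt: β = asin((r2−r1)/C) = asin(-15/44) = -19.9323°
wrap1 = π − 2β = 219.8645°
wrap2 = π + 2β = 140.1355°
tangent length = C·cosβ = 41.3642
L = r1·wrap1 + r2·wrap2 + 2·C·cosβ = 17·3.8374 + 2·2.4458 + 2·41.3642 = 152.8552

L=152.855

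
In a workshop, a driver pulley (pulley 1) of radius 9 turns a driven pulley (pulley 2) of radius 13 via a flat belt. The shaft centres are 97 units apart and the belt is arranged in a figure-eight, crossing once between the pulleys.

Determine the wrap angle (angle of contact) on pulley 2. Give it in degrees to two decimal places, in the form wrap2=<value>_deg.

wrap2=206.22_deg

crossed belt: β = asin((r1+r2)/C) = asin(22/97) = 13.1090°
wrap1 = wrap2 = π + 2β = 206.2180°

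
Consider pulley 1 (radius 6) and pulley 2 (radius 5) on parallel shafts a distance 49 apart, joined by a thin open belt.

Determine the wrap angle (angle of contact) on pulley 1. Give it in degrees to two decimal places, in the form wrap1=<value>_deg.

wrap1=182.34_deg

open belt: β = asin((r2−r1)/C) = asin(-1/49) = -1.1694°
wrap1 = π − 2β = 182.3388°
wrap2 = π + 2β = 177.6612°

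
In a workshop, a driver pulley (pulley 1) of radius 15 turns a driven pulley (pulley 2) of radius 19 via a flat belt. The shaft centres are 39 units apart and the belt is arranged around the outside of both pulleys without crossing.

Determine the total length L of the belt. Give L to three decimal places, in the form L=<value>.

open belt: β = asin((r2−r1)/C) = asin(4/39) = 5.8868°
wrap1 = π − 2β = 168.2263°
wrap2 = π + 2β = 191.7737°
tangent length = C·cosβ = 38.7943
L = r1·wrap1 + r2·wrap2 + 2·C·cosβ = 15·2.9361 + 19·3.3471 + 2·38.7943 = 185.2248

L=185.225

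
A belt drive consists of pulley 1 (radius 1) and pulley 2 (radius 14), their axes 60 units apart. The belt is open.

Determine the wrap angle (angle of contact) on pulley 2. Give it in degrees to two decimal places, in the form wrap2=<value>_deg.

open belt: β = asin((r2−r1)/C) = asin(13/60) = 12.5133°
wrap1 = π − 2β = 154.9733°
wrap2 = π + 2β = 205.0267°

wrap2=205.03_deg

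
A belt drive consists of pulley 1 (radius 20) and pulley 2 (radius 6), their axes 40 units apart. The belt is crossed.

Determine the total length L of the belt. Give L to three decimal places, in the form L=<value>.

L=179.271

crossed belt: β = asin((r1+r2)/C) = asin(26/40) = 40.5416°
wrap1 = wrap2 = π + 2β = 261.0832°
tangent length = C·cosβ = 30.3974
L = (r1+r2)·wrap + 2·C·cosβ = 26·4.5568 + 2·30.3974 = 179.2705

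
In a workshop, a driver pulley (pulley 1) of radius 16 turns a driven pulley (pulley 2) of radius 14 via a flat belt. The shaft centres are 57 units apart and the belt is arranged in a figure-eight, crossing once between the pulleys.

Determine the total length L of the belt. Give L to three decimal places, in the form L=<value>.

L=224.436

crossed belt: β = asin((r1+r2)/C) = asin(30/57) = 31.7569°
wrap1 = wrap2 = π + 2β = 243.5137°
tangent length = C·cosβ = 48.4665
L = (r1+r2)·wrap + 2·C·cosβ = 30·4.2501 + 2·48.4665 = 224.4365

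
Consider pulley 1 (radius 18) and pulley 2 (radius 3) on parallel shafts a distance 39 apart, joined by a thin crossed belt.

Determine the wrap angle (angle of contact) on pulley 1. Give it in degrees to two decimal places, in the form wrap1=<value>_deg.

wrap1=245.16_deg

crossed belt: β = asin((r1+r2)/C) = asin(21/39) = 32.5790°
wrap1 = wrap2 = π + 2β = 245.1579°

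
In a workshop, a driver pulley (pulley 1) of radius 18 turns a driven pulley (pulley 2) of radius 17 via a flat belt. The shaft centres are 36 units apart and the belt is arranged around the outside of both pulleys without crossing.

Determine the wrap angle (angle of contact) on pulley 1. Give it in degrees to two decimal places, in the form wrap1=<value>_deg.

open belt: β = asin((r2−r1)/C) = asin(-1/36) = -1.5918°
wrap1 = π − 2β = 183.1835°
wrap2 = π + 2β = 176.8165°

wrap1=183.18_deg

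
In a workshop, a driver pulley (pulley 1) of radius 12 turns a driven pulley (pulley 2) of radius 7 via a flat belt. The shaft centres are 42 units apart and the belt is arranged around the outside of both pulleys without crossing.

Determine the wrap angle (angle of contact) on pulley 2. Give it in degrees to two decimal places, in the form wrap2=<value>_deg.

wrap2=166.33_deg

open belt: β = asin((r2−r1)/C) = asin(-5/42) = -6.8371°
wrap1 = π − 2β = 193.6743°
wrap2 = π + 2β = 166.3257°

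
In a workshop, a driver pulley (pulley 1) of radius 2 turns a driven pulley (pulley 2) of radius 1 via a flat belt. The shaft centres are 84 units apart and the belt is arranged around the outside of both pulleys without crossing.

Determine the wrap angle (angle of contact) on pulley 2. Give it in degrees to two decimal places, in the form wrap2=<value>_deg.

open belt: β = asin((r2−r1)/C) = asin(-1/84) = -0.6821°
wrap1 = π − 2β = 181.3642°
wrap2 = π + 2β = 178.6358°

wrap2=178.64_deg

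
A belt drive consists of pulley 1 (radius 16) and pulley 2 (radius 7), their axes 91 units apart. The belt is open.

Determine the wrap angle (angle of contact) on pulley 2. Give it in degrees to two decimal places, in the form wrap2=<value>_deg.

wrap2=168.65_deg

open belt: β = asin((r2−r1)/C) = asin(-9/91) = -5.6759°
wrap1 = π − 2β = 191.3518°
wrap2 = π + 2β = 168.6482°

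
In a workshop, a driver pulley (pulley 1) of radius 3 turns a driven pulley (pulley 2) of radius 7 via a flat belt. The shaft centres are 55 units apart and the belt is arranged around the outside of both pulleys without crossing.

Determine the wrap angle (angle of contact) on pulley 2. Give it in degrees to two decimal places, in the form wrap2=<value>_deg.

open belt: β = asin((r2−r1)/C) = asin(4/55) = 4.1706°
wrap1 = π − 2β = 171.6587°
wrap2 = π + 2β = 188.3413°

wrap2=188.34_deg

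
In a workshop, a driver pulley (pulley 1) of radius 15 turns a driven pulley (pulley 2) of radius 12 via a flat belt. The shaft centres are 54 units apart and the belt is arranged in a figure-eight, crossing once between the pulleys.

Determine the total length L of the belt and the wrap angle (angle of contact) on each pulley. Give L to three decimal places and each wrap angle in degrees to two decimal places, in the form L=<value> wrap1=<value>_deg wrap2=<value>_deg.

L=206.628 wrap1=240.00_deg wrap2=240.00_deg

crossed belt: β = asin((r1+r2)/C) = asin(27/54) = 30.0000°
wrap1 = wrap2 = π + 2β = 240.0000°
tangent length = C·cosβ = 46.7654
L = (r1+r2)·wrap + 2·C·cosβ = 27·4.1888 + 2·46.7654 = 206.6281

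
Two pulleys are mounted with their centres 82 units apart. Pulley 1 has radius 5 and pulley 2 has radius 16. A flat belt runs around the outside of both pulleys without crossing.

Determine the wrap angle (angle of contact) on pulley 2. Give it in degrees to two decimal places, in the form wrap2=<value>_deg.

wrap2=195.42_deg

open belt: β = asin((r2−r1)/C) = asin(11/82) = 7.7093°
wrap1 = π − 2β = 164.5815°
wrap2 = π + 2β = 195.4185°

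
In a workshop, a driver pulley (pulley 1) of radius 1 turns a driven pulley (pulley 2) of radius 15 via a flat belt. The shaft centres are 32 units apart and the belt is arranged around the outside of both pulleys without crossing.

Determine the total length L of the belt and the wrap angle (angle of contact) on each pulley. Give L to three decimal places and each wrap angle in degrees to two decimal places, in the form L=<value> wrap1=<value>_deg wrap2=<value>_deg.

open belt: β = asin((r2−r1)/C) = asin(14/32) = 25.9445°
wrap1 = π − 2β = 128.1110°
wrap2 = π + 2β = 231.8890°
tangent length = C·cosβ = 28.7750
L = r1·wrap1 + r2·wrap2 + 2·C·cosβ = 1·2.2360 + 15·4.0472 + 2·28.7750 = 120.4943

L=120.494 wrap1=128.11_deg wrap2=231.89_deg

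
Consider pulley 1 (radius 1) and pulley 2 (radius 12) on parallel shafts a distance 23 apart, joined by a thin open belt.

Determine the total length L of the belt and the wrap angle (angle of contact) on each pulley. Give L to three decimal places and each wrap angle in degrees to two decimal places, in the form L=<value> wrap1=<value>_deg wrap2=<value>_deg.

L=92.210 wrap1=122.86_deg wrap2=237.14_deg

open belt: β = asin((r2−r1)/C) = asin(11/23) = 28.5719°
wrap1 = π − 2β = 122.8562°
wrap2 = π + 2β = 237.1438°
tangent length = C·cosβ = 20.1990
L = r1·wrap1 + r2·wrap2 + 2·C·cosβ = 1·2.1442 + 12·4.1389 + 2·20.1990 = 92.2095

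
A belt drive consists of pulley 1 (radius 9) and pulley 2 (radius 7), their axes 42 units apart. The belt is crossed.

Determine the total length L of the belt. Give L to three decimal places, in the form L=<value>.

crossed belt: β = asin((r1+r2)/C) = asin(16/42) = 22.3927°
wrap1 = wrap2 = π + 2β = 224.7854°
tangent length = C·cosβ = 38.8330
L = (r1+r2)·wrap + 2·C·cosβ = 16·3.9232 + 2·38.8330 = 140.4379

L=140.438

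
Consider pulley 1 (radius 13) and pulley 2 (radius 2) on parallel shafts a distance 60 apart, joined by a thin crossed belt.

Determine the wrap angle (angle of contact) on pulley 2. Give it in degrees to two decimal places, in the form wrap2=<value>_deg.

crossed belt: β = asin((r1+r2)/C) = asin(15/60) = 14.4775°
wrap1 = wrap2 = π + 2β = 208.9550°

wrap2=208.96_deg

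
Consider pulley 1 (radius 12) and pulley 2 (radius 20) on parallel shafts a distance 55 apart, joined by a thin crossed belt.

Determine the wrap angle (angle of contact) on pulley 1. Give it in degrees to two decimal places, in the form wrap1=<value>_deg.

wrap1=251.16_deg

crossed belt: β = asin((r1+r2)/C) = asin(32/55) = 35.5785°
wrap1 = wrap2 = π + 2β = 251.1571°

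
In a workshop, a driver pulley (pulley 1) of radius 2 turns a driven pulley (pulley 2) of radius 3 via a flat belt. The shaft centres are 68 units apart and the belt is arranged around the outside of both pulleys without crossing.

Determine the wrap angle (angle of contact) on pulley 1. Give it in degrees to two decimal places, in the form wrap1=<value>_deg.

open belt: β = asin((r2−r1)/C) = asin(1/68) = 0.8426°
wrap1 = π − 2β = 178.3148°
wrap2 = π + 2β = 181.6852°

wrap1=178.31_deg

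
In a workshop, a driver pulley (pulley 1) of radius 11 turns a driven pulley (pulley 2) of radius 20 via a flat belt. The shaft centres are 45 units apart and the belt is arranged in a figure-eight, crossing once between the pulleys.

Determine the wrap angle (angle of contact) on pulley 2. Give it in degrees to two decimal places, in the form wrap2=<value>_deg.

crossed belt: β = asin((r1+r2)/C) = asin(31/45) = 43.5422°
wrap1 = wrap2 = π + 2β = 267.0844°

wrap2=267.08_deg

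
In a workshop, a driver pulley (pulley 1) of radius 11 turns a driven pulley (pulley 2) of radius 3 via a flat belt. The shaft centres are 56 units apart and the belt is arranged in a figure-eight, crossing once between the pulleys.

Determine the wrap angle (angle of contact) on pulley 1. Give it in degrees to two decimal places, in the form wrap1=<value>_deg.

wrap1=208.96_deg

crossed belt: β = asin((r1+r2)/C) = asin(14/56) = 14.4775°
wrap1 = wrap2 = π + 2β = 208.9550°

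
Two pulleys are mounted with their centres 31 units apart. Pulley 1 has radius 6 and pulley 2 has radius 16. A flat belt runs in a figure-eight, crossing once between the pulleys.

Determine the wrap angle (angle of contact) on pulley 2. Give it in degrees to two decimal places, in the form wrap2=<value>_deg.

wrap2=270.42_deg

crossed belt: β = asin((r1+r2)/C) = asin(22/31) = 45.2087°
wrap1 = wrap2 = π + 2β = 270.4174°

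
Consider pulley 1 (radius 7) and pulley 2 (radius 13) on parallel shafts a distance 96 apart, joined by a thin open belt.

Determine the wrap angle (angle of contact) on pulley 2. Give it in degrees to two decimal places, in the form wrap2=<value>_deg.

open belt: β = asin((r2−r1)/C) = asin(6/96) = 3.5833°
wrap1 = π − 2β = 172.8334°
wrap2 = π + 2β = 187.1666°

wrap2=187.17_deg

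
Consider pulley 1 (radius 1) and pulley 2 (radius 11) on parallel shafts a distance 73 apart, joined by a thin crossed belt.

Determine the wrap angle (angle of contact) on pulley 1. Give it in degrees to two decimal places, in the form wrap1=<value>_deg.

wrap1=198.92_deg

crossed belt: β = asin((r1+r2)/C) = asin(12/73) = 9.4614°
wrap1 = wrap2 = π + 2β = 198.9229°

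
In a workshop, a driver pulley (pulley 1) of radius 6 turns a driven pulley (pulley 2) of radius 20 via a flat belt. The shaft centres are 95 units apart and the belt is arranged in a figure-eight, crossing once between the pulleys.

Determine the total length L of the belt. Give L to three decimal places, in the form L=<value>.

crossed belt: β = asin((r1+r2)/C) = asin(26/95) = 15.8836°
wrap1 = wrap2 = π + 2β = 211.7672°
tangent length = C·cosβ = 91.3729
L = (r1+r2)·wrap + 2·C·cosβ = 26·3.6960 + 2·91.3729 = 278.8426

L=278.843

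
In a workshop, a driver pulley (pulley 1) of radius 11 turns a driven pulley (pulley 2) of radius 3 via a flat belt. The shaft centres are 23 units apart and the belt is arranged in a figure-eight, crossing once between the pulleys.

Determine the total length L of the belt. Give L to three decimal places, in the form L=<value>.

L=98.803

crossed belt: β = asin((r1+r2)/C) = asin(14/23) = 37.4952°
wrap1 = wrap2 = π + 2β = 254.9905°
tangent length = C·cosβ = 18.2483
L = (r1+r2)·wrap + 2·C·cosβ = 14·4.4504 + 2·18.2483 = 98.8025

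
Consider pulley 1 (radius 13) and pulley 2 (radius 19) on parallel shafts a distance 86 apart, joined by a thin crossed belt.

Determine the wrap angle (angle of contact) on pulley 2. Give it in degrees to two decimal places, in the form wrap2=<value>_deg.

wrap2=223.69_deg

crossed belt: β = asin((r1+r2)/C) = asin(32/86) = 21.8448°
wrap1 = wrap2 = π + 2β = 223.6895°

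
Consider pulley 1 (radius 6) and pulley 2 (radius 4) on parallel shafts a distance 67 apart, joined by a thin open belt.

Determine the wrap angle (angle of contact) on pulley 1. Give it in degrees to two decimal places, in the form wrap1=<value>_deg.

wrap1=183.42_deg

open belt: β = asin((r2−r1)/C) = asin(-2/67) = -1.7106°
wrap1 = π − 2β = 183.4212°
wrap2 = π + 2β = 176.5788°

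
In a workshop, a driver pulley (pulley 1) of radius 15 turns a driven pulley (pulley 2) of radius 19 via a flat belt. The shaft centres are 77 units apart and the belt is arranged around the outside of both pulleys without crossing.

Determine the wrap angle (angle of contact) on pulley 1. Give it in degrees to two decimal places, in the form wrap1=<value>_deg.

wrap1=174.04_deg

open belt: β = asin((r2−r1)/C) = asin(4/77) = 2.9777°
wrap1 = π − 2β = 174.0445°
wrap2 = π + 2β = 185.9555°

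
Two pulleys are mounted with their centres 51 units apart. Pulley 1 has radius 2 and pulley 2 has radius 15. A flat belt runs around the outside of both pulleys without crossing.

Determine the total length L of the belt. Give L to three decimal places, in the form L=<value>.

L=158.739

open belt: β = asin((r2−r1)/C) = asin(13/51) = 14.7678°
wrap1 = π − 2β = 150.4644°
wrap2 = π + 2β = 209.5356°
tangent length = C·cosβ = 49.3153
L = r1·wrap1 + r2·wrap2 + 2·C·cosβ = 2·2.6261 + 15·3.6571 + 2·49.3153 = 158.7391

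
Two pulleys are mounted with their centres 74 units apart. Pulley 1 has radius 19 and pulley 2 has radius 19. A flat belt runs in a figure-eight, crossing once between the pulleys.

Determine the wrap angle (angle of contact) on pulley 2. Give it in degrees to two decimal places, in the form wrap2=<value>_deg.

wrap2=241.80_deg

crossed belt: β = asin((r1+r2)/C) = asin(38/74) = 30.8981°
wrap1 = wrap2 = π + 2β = 241.7963°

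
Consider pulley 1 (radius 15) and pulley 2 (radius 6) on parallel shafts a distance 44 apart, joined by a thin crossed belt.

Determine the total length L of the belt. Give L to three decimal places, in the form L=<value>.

crossed belt: β = asin((r1+r2)/C) = asin(21/44) = 28.5074°
wrap1 = wrap2 = π + 2β = 237.0149°
tangent length = C·cosβ = 38.6652
L = (r1+r2)·wrap + 2·C·cosβ = 21·4.1367 + 2·38.6652 = 164.2009

L=164.201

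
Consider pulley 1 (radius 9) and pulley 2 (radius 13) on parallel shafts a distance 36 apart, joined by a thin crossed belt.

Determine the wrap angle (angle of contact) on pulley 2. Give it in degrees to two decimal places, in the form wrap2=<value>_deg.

crossed belt: β = asin((r1+r2)/C) = asin(22/36) = 37.6699°
wrap1 = wrap2 = π + 2β = 255.3398°

wrap2=255.34_deg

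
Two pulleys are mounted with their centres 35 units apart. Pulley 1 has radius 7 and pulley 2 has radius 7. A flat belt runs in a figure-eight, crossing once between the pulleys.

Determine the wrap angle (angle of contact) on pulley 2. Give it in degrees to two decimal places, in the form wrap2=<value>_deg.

wrap2=227.16_deg

crossed belt: β = asin((r1+r2)/C) = asin(14/35) = 23.5782°
wrap1 = wrap2 = π + 2β = 227.1564°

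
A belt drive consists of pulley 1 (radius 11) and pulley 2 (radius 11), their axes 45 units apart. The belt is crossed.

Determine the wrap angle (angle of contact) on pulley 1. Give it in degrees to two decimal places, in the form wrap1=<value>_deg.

crossed belt: β = asin((r1+r2)/C) = asin(22/45) = 29.2676°
wrap1 = wrap2 = π + 2β = 238.5352°

wrap1=238.54_deg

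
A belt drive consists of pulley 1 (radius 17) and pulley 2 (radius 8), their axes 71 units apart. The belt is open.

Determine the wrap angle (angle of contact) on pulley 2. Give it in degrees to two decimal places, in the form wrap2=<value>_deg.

open belt: β = asin((r2−r1)/C) = asin(-9/71) = -7.2824°
wrap1 = π − 2β = 194.5649°
wrap2 = π + 2β = 165.4351°

wrap2=165.44_deg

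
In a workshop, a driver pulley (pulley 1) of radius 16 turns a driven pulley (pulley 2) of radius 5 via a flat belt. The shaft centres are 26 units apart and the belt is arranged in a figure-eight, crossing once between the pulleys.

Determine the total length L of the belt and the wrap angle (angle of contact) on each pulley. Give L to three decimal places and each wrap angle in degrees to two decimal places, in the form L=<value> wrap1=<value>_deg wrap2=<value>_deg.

L=136.122 wrap1=287.74_deg wrap2=287.74_deg

crossed belt: β = asin((r1+r2)/C) = asin(21/26) = 53.8711°
wrap1 = wrap2 = π + 2β = 287.7421°
tangent length = C·cosβ = 15.3297
L = (r1+r2)·wrap + 2·C·cosβ = 21·5.0220 + 2·15.3297 = 136.1224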